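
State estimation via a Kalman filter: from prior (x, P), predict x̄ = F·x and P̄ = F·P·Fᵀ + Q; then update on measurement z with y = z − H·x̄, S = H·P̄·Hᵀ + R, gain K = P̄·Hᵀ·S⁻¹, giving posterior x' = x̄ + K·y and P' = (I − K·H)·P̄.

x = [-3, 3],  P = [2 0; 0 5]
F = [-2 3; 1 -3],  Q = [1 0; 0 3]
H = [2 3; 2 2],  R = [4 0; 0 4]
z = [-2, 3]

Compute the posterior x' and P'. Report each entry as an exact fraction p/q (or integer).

x̄ = F·x = [15, -12]
P̄ = F·P·Fᵀ + Q = [54 -49; -49 50]
y = z − H·x̄ = [4, -3]
S = H·P̄·Hᵀ + R = [82 26; 26 28]
K = P̄·Hᵀ·S⁻¹ = [-338/405 917/810; 13/15 -11/15]
x' = x̄ + K·y = [1339/162, -19/3]
P' = (I − K·H)·P̄ = [4103/405 -118/15; -118/15 32/5]

x' = [1339/162, -19/3]
P' = [4103/405 -118/15; -118/15 32/5]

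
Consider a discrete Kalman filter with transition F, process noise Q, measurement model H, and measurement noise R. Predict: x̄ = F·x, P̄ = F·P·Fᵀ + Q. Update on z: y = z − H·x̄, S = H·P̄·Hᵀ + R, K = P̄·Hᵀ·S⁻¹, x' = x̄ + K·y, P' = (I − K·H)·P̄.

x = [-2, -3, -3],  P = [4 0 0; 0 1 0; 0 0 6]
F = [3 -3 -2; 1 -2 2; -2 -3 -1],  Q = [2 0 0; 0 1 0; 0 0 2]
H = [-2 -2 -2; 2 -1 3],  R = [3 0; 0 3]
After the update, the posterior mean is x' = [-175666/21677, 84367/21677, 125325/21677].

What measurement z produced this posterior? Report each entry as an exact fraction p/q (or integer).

z = [-3, -3]

x̄ = F·x = [9, -2, 16]
P̄ = F·P·Fᵀ + Q = [71 -6 -3; -6 33 -14; -3 -14 33]
S = H·P̄·Hᵀ + R = [367 -318; -318 689]
K = P̄·Hᵀ·S⁻¹ = [-778/2863 11581/151739; -860/2863 -40197/151739; 226/2863 29093/151739]
x' − x̄ = [-370759/21677, 127721/21677, -221507/21677] = K·y
y = (KᵀK)⁻¹·Kᵀ·(x' − x̄) = [43, -71]
z = y + H·x̄ = [43, -71] + [-46, 68] = [-3, -3]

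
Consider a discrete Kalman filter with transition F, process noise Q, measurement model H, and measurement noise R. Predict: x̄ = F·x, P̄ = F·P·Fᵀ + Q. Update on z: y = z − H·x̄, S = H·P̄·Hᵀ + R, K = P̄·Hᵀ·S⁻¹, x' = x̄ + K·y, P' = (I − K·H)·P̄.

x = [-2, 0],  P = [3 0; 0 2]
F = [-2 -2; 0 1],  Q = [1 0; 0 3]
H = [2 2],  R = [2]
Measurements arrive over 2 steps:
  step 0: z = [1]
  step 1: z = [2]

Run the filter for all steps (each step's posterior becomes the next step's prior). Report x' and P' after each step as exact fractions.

step 0: x' = [29/37, -7/37], P' = [199/37 -182/37; -182/37 183/37]
step 1: x' = [-484/835, 1231/835], P' = [1841/835 -1734/835; -1734/835 2026/835]

step 0: x̄ = F·x = [4, 0]
step 0: P̄ = F·P·Fᵀ + Q = [21 -4; -4 5]
step 0: y = z − H·x̄ = [-7]
step 0: S = H·P̄·Hᵀ + R = [74]
step 0: K = P̄·Hᵀ·S⁻¹ = [17/37; 1/37]
step 0: x' = x̄ + K·y = [29/37, -7/37]
step 0: P' = (I − K·H)·P̄ = [199/37 -182/37; -182/37 183/37]
step 1: x̄ = F·x = [-44/37, -7/37]
step 1: P̄ = F·P·Fᵀ + Q = [109/37 -2/37; -2/37 294/37]
step 1: y = z − H·x̄ = [176/37]
step 1: S = H·P̄·Hᵀ + R = [1670/37]
step 1: K = P̄·Hᵀ·S⁻¹ = [107/835; 292/835]
step 1: x' = x̄ + K·y = [-484/835, 1231/835]
step 1: P' = (I − K·H)·P̄ = [1841/835 -1734/835; -1734/835 2026/835]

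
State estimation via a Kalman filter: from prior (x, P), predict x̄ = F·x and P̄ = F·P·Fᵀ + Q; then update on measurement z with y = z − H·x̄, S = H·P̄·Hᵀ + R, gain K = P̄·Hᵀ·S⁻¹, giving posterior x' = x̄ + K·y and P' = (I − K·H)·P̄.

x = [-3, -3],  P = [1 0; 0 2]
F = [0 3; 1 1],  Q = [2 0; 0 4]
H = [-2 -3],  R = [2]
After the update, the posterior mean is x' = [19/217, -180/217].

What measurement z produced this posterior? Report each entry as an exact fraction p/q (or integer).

x̄ = F·x = [-9, -6]
P̄ = F·P·Fᵀ + Q = [20 6; 6 7]
S = H·P̄·Hᵀ + R = [217]
K = P̄·Hᵀ·S⁻¹ = [-58/217; -33/217]
x' − x̄ = [1972/217, 1122/217] = K·y
y = (KᵀK)⁻¹·Kᵀ·(x' − x̄) = [-34]
z = y + H·x̄ = [-34] + [36] = [2]

z = [2]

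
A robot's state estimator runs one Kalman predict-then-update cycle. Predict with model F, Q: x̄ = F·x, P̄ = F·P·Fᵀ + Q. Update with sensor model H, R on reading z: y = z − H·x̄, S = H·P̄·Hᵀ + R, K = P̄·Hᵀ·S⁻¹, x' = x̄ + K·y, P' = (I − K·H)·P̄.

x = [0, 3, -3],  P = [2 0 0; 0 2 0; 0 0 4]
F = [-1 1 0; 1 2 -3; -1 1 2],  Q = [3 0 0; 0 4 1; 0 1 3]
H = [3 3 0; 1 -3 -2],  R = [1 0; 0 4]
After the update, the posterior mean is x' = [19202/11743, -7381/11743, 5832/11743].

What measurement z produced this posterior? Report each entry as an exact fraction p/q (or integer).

x̄ = F·x = [3, 15, -3]
P̄ = F·P·Fᵀ + Q = [7 2 4; 2 50 -21; 4 -21 23]
S = H·P̄·Hᵀ + R = [550 -339; -339 273]
K = P̄·Hᵀ·S⁻¹ = [1666/11743 5303/35229; 2218/11743 -5416/35229; -2268/11743 -1913/11743]
x' − x̄ = [-16027/11743, -183526/11743, 41061/11743] = K·y
y = (KᵀK)⁻¹·Kᵀ·(x' − x̄) = [-51, 39]
z = y + H·x̄ = [-51, 39] + [54, -36] = [3, 3]

z = [3, 3]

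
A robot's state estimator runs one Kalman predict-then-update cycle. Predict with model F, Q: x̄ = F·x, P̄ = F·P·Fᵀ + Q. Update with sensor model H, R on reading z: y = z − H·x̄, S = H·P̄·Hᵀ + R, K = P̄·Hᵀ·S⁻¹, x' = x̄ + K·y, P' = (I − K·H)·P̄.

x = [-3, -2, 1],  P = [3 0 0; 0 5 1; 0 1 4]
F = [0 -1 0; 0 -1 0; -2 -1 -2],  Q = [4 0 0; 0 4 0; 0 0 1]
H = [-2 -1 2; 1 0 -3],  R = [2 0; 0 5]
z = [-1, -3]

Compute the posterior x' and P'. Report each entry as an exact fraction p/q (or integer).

x̄ = F·x = [2, 2, 6]
P̄ = F·P·Fᵀ + Q = [9 5 7; 5 9 7; 7 7 38]
y = z − H·x̄ = [-7, 13]
S = H·P̄·Hᵀ + R = [135 -174; -174 314]
K = P̄·Hᵀ·S⁻¹ = [-273/673 -177/673; -2177/6057 -505/2019; -674/6057 -1625/4038]
x' = x̄ + K·y = [956/673, 7658/6057, 18745/12114]
P' = (I − K·H)·P̄ = [1476/673 -832/673 787/673; -832/673 19388/6057 29/6057; 787/673 29/6057 12847/12114]

x' = [956/673, 7658/6057, 18745/12114]
P' = [1476/673 -832/673 787/673; -832/673 19388/6057 29/6057; 787/673 29/6057 12847/12114]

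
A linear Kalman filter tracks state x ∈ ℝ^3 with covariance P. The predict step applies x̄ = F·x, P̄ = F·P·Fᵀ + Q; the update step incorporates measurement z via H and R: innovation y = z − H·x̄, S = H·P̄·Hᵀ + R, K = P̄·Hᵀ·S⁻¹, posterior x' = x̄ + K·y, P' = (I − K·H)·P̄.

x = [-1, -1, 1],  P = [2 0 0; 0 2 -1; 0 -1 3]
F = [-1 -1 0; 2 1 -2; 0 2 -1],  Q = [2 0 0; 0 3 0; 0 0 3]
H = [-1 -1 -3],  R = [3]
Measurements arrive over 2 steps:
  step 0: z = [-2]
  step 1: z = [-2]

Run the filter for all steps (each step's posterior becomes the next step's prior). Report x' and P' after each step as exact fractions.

step 0: x̄ = F·x = [2, -5, -3]
step 0: P̄ = F·P·Fᵀ + Q = [6 -8 -5; -8 29 15; -5 15 18]
step 0: y = z − H·x̄ = [-14]
step 0: S = H·P̄·Hᵀ + R = [244]
step 0: K = P̄·Hᵀ·S⁻¹ = [17/244; -33/122; -16/61]
step 0: x' = x̄ + K·y = [125/122, -74/61, 41/61]
step 0: P' = (I − K·H)·P̄ = [1175/244 -415/122 -33/61; -415/122 680/61 -141/61; -33/61 -141/61 74/61]
step 1: x̄ = F·x = [23/122, -31/61, -189/61]
step 1: P̄ = F·P·Fᵀ + Q = [2723/244 -993/61 -1119/61; -993/61 2332/61 1449/61; -1119/61 1449/61 3541/61]
step 1: y = z − H·x̄ = [-1417/122]
step 1: S = H·P̄·Hᵀ + R = [140235/244]
step 1: K = P̄·Hᵀ·S⁻¹ = [14677/140235; -22744/140235; -14604/46745]
step 1: x' = x̄ + K·y = [-144032/140235, 192899/140235, 24789/46745]
step 1: P' = (I − K·H)·P̄ = [682154/140235 -914753/140235 20952/46745; -914753/140235 3241076/140235 -250899/46745; 20952/46745 -250899/46745 91253/46745]

step 0: x' = [125/122, -74/61, 41/61], P' = [1175/244 -415/122 -33/61; -415/122 680/61 -141/61; -33/61 -141/61 74/61]
step 1: x' = [-144032/140235, 192899/140235, 24789/46745], P' = [682154/140235 -914753/140235 20952/46745; -914753/140235 3241076/140235 -250899/46745; 20952/46745 -250899/46745 91253/46745]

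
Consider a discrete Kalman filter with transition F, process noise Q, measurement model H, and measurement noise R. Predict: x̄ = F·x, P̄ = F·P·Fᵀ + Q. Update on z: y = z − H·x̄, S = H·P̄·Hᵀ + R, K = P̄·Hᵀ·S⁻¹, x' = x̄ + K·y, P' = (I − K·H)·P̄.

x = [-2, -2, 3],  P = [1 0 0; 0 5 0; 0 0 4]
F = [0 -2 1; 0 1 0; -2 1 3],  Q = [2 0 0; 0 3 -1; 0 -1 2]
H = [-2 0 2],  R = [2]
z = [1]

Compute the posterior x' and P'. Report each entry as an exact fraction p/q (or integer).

x' = [1141/139, -376/139, 1214/139]
P' = [2462/139 -718/139 2438/139; -718/139 720/139 -704/139; 2438/139 -704/139 2483/139]

x̄ = F·x = [7, -2, 11]
P̄ = F·P·Fᵀ + Q = [26 -10 2; -10 8 4; 2 4 47]
y = z − H·x̄ = [-7]
S = H·P̄·Hᵀ + R = [278]
K = P̄·Hᵀ·S⁻¹ = [-24/139; 14/139; 45/139]
x' = x̄ + K·y = [1141/139, -376/139, 1214/139]
P' = (I − K·H)·P̄ = [2462/139 -718/139 2438/139; -718/139 720/139 -704/139; 2438/139 -704/139 2483/139]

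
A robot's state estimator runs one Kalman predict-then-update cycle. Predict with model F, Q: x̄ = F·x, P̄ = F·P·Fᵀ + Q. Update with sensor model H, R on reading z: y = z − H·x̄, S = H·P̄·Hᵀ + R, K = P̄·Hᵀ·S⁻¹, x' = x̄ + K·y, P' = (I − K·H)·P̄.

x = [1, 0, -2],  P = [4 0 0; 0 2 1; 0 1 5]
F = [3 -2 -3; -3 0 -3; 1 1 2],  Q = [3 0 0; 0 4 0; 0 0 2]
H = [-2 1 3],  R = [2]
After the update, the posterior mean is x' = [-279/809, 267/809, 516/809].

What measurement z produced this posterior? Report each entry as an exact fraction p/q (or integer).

x̄ = F·x = [9, 3, -3]
P̄ = F·P·Fᵀ + Q = [104 15 -29; 15 85 -45; -29 -45 32]
S = H·P̄·Hᵀ + R = [809]
K = P̄·Hᵀ·S⁻¹ = [-280/809; -80/809; 109/809]
x' − x̄ = [-7560/809, -2160/809, 2943/809] = K·y
y = (KᵀK)⁻¹·Kᵀ·(x' − x̄) = [27]
z = y + H·x̄ = [27] + [-24] = [3]

z = [3]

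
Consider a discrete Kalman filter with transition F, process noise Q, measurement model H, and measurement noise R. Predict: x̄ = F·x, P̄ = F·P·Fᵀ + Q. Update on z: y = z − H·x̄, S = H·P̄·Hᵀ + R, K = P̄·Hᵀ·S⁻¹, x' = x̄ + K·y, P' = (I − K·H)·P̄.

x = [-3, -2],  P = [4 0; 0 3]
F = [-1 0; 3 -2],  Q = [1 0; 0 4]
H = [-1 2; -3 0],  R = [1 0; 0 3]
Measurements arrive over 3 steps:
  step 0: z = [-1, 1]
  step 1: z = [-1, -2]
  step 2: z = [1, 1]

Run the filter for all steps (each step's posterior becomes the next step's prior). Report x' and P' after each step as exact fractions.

step 0: x̄ = F·x = [3, -5]
step 0: P̄ = F·P·Fᵀ + Q = [5 -12; -12 52]
step 0: y = z − H·x̄ = [12, 10]
step 0: S = H·P̄·Hᵀ + R = [262 87; 87 48]
step 0: K = P̄·Hᵀ·S⁻¹ = [-29/1669 -469/1669; 812/1669 -220/1669]
step 0: x' = x̄ + K·y = [-31/1669, -801/1669]
step 0: P' = (I − K·H)·P̄ = [469/1669 220/1669; 220/1669 516/1669]
step 1: x̄ = F·x = [31/1669, 1509/1669]
step 1: P̄ = F·P·Fᵀ + Q = [2138/1669 -967/1669; -967/1669 10321/1669]
step 1: y = z − H·x̄ = [-4656/1669, -3245/1669]
step 1: S = H·P̄·Hᵀ + R = [48959/1669 12216/1669; 12216/1669 24249/1669]
step 1: K = P̄·Hᵀ·S⁻¹ = [-4072/207305 -52782/207305; 19515/41461 -4871/41461]
step 1: x' = x̄ + K·y = [117833/207305, -7484/41461]
step 1: P' = (I − K·H)·P̄ = [52782/207305 4871/41461; 4871/41461 12193/41461]
step 2: x̄ = F·x = [-117833/207305, 428339/207305]
step 2: P̄ = F·P·Fᵀ + Q = [260087/207305 -109636/207305; -109636/207305 1255858/207305]
step 2: y = z − H·x̄ = [-767206/207305, -146194/207305]
step 2: S = H·P̄·Hᵀ + R = [5929368/207305 1438077/207305; 1438077/207305 2962698/207305]
step 2: K = P̄·Hᵀ·S⁻¹ = [-479359/24921189 -6330607/24921189; 3909044/8307063 -975208/8307063]
step 2: x' = x̄ + K·y = [-7926845/24921189, 3385189/8307063]
step 2: P' = (I − K·H)·P̄ = [6330607/24921189 975208/8307063; 975208/8307063 814042/2769021]

step 0: x' = [-31/1669, -801/1669], P' = [469/1669 220/1669; 220/1669 516/1669]
step 1: x' = [117833/207305, -7484/41461], P' = [52782/207305 4871/41461; 4871/41461 12193/41461]
step 2: x' = [-7926845/24921189, 3385189/8307063], P' = [6330607/24921189 975208/8307063; 975208/8307063 814042/2769021]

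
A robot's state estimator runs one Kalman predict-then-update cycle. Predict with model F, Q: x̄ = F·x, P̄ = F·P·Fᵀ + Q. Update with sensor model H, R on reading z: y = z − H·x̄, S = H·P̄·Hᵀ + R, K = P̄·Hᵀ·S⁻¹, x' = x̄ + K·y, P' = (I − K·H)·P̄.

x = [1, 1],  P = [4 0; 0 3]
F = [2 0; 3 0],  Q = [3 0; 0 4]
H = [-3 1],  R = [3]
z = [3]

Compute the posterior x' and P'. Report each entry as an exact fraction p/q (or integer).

x̄ = F·x = [2, 3]
P̄ = F·P·Fᵀ + Q = [19 24; 24 40]
y = z − H·x̄ = [6]
S = H·P̄·Hᵀ + R = [70]
K = P̄·Hᵀ·S⁻¹ = [-33/70; -16/35]
x' = x̄ + K·y = [-29/35, 9/35]
P' = (I − K·H)·P̄ = [241/70 312/35; 312/35 888/35]

x' = [-29/35, 9/35]
P' = [241/70 312/35; 312/35 888/35]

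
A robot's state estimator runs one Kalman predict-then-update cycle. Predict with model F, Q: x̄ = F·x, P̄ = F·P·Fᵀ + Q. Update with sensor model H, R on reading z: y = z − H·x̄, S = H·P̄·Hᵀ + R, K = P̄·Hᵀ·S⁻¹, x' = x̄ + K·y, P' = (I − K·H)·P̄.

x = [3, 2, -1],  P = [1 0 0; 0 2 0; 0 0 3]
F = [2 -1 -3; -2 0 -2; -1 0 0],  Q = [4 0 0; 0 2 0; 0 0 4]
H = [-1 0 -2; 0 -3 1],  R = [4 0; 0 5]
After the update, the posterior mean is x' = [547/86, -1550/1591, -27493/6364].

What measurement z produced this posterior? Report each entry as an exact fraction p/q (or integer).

z = [3, -2]

x̄ = F·x = [7, -4, -3]
P̄ = F·P·Fᵀ + Q = [37 14 -2; 14 18 2; -2 2 5]
S = H·P̄·Hᵀ + R = [53 46; 46 160]
K = P̄·Hᵀ·S⁻¹ = [-22/43 -11/86; -122/1591 -482/1591; -617/3182 315/6364]
x' − x̄ = [-55/86, 4814/1591, -8401/6364] = K·y
y = (KᵀK)⁻¹·Kᵀ·(x' − x̄) = [4, -11]
z = y + H·x̄ = [4, -11] + [-1, 9] = [3, -2]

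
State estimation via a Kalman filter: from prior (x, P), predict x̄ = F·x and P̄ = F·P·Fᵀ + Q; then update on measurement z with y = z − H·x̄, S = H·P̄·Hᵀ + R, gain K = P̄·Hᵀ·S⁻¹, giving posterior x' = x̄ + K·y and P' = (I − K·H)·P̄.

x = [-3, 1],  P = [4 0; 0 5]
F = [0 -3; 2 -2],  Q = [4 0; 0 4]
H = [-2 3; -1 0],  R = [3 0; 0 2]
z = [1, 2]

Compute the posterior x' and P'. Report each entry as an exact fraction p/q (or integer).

x̄ = F·x = [-3, -8]
P̄ = F·P·Fᵀ + Q = [49 30; 30 40]
y = z − H·x̄ = [19, -1]
S = H·P̄·Hᵀ + R = [199 8; 8 51]
K = P̄·Hᵀ·S⁻¹ = [-16/10085 -9687/10085; 660/2017 -1290/2017]
x' = x̄ + K·y = [-20872/10085, -2306/2017]
P' = (I − K·H)·P̄ = [19374/10085 2580/2017; 2580/2017 2380/2017]

x' = [-20872/10085, -2306/2017]
P' = [19374/10085 2580/2017; 2580/2017 2380/2017]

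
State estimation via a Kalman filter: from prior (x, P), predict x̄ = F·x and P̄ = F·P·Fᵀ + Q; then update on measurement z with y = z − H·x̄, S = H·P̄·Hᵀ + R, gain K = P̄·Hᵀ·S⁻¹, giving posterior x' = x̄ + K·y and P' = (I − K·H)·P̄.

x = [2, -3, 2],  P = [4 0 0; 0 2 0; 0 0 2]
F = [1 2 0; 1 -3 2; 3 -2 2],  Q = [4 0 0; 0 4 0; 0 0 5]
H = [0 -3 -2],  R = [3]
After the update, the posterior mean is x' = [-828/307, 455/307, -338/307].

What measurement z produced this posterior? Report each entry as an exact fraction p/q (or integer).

z = [-2]

x̄ = F·x = [-4, 15, 16]
P̄ = F·P·Fᵀ + Q = [16 -8 4; -8 34 32; 4 32 57]
S = H·P̄·Hᵀ + R = [921]
K = P̄·Hᵀ·S⁻¹ = [16/921; -166/921; -70/307]
x' − x̄ = [400/307, -4150/307, -5250/307] = K·y
y = (KᵀK)⁻¹·Kᵀ·(x' − x̄) = [75]
z = y + H·x̄ = [75] + [-77] = [-2]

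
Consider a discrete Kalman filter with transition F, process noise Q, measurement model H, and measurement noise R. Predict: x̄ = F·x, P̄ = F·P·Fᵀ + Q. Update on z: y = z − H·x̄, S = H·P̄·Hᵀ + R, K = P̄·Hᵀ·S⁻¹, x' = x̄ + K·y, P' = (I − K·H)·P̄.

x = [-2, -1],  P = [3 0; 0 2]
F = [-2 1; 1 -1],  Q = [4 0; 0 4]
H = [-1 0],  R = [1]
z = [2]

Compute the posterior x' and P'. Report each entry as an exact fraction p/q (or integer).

x' = [-33/19, 21/19]
P' = [18/19 -8/19; -8/19 107/19]

x̄ = F·x = [3, -1]
P̄ = F·P·Fᵀ + Q = [18 -8; -8 9]
y = z − H·x̄ = [5]
S = H·P̄·Hᵀ + R = [19]
K = P̄·Hᵀ·S⁻¹ = [-18/19; 8/19]
x' = x̄ + K·y = [-33/19, 21/19]
P' = (I − K·H)·P̄ = [18/19 -8/19; -8/19 107/19]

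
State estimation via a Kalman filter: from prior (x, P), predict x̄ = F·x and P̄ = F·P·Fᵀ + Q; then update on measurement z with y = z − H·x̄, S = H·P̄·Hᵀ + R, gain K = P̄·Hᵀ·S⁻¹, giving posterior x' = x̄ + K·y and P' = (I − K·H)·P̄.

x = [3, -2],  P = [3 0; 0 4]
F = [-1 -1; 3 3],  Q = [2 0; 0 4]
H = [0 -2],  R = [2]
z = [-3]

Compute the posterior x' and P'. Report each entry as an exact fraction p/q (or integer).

x̄ = F·x = [-1, 3]
P̄ = F·P·Fᵀ + Q = [9 -21; -21 67]
y = z − H·x̄ = [3]
S = H·P̄·Hᵀ + R = [270]
K = P̄·Hᵀ·S⁻¹ = [7/45; -67/135]
x' = x̄ + K·y = [-8/15, 68/45]
P' = (I − K·H)·P̄ = [37/15 -7/45; -7/45 67/135]

x' = [-8/15, 68/45]
P' = [37/15 -7/45; -7/45 67/135]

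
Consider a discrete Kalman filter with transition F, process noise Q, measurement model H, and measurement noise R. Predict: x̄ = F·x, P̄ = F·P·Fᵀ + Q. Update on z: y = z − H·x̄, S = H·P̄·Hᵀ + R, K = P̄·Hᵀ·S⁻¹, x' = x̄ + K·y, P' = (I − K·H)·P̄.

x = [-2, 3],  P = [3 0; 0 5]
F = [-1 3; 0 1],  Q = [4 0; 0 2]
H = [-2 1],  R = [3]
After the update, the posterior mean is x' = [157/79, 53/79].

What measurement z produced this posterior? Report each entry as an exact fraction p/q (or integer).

z = [-3]

x̄ = F·x = [11, 3]
P̄ = F·P·Fᵀ + Q = [52 15; 15 7]
S = H·P̄·Hᵀ + R = [158]
K = P̄·Hᵀ·S⁻¹ = [-89/158; -23/158]
x' − x̄ = [-712/79, -184/79] = K·y
y = (KᵀK)⁻¹·Kᵀ·(x' − x̄) = [16]
z = y + H·x̄ = [16] + [-19] = [-3]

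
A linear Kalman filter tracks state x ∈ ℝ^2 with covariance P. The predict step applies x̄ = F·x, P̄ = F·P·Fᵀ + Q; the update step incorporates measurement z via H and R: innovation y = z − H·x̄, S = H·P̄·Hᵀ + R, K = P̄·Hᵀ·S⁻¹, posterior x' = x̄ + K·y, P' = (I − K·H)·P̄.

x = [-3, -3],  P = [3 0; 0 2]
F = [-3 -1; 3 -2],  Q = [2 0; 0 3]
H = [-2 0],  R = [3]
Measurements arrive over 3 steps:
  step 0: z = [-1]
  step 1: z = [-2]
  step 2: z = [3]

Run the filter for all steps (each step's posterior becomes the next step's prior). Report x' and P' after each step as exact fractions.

step 0: x' = [98/127, 677/127], P' = [93/127 -69/127; -69/127 2710/127]
step 1: x' = [3545/4643, 11692/4643], P' = [3387/4643 4376/4643; 4376/4643 810170/13929]
step 2: x' = [-6250413/4074767, 9567369/4074767], P' = [3024735/4074767 4704825/4074767; 4704825/4074767 234622240/4074767]

step 0: x̄ = F·x = [12, -3]
step 0: P̄ = F·P·Fᵀ + Q = [31 -23; -23 38]
step 0: y = z − H·x̄ = [23]
step 0: S = H·P̄·Hᵀ + R = [127]
step 0: K = P̄·Hᵀ·S⁻¹ = [-62/127; 46/127]
step 0: x' = x̄ + K·y = [98/127, 677/127]
step 0: P' = (I − K·H)·P̄ = [93/127 -69/127; -69/127 2710/127]
step 1: x̄ = F·x = [-971/127, -1060/127]
step 1: P̄ = F·P·Fᵀ + Q = [3387/127 4376/127; 4376/127 12886/127]
step 1: y = z − H·x̄ = [-2196/127]
step 1: S = H·P̄·Hᵀ + R = [13929/127]
step 1: K = P̄·Hᵀ·S⁻¹ = [-2258/4643; -8752/13929]
step 1: x' = x̄ + K·y = [3545/4643, 11692/4643]
step 1: P' = (I − K·H)·P̄ = [3387/4643 4376/4643; 4376/4643 810170/13929]
step 2: x̄ = F·x = [-22327/4643, -12749/4643]
step 2: P̄ = F·P·Fᵀ + Q = [1008245/13929 1568275/13929; 1568275/13929 3216380/13929]
step 2: y = z − H·x̄ = [-30725/4643]
step 2: S = H·P̄·Hᵀ + R = [4074767/13929]
step 2: K = P̄·Hᵀ·S⁻¹ = [-2016490/4074767; -3136550/4074767]
step 2: x' = x̄ + K·y = [-6250413/4074767, 9567369/4074767]
step 2: P' = (I − K·H)·P̄ = [3024735/4074767 4704825/4074767; 4704825/4074767 234622240/4074767]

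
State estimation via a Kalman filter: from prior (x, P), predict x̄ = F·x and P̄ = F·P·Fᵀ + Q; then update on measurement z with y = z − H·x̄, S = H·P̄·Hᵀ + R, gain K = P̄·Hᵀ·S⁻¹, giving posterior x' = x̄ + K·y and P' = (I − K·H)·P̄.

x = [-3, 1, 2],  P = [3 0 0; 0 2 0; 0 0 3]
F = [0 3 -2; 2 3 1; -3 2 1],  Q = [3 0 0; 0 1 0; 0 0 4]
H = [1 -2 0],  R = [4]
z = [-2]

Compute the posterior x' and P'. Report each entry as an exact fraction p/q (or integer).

x̄ = F·x = [-1, -1, 13]
P̄ = F·P·Fᵀ + Q = [33 12 6; 12 34 -3; 6 -3 42]
y = z − H·x̄ = [-3]
S = H·P̄·Hᵀ + R = [125]
K = P̄·Hᵀ·S⁻¹ = [9/125; -56/125; 12/125]
x' = x̄ + K·y = [-152/125, 43/125, 1589/125]
P' = (I − K·H)·P̄ = [4044/125 2004/125 642/125; 2004/125 1114/125 297/125; 642/125 297/125 5106/125]

x' = [-152/125, 43/125, 1589/125]
P' = [4044/125 2004/125 642/125; 2004/125 1114/125 297/125; 642/125 297/125 5106/125]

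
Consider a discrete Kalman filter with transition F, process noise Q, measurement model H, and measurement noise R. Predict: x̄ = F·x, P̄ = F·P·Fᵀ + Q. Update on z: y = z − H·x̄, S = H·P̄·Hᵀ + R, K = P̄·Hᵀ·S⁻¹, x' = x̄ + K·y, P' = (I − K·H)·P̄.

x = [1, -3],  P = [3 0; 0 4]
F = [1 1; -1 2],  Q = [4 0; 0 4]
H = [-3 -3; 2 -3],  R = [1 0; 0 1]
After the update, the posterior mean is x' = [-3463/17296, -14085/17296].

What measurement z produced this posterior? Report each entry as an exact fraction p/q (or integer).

z = [3, 2]

x̄ = F·x = [-2, -7]
P̄ = F·P·Fᵀ + Q = [11 5; 5 23]
S = H·P̄·Hᵀ + R = [397 156; 156 192]
K = P̄·Hᵀ·S⁻¹ = [-859/4324 10267/51888; -577/4324 -10319/51888]
x' − x̄ = [31129/17296, 106987/17296] = K·y
y = (KᵀK)⁻¹·Kᵀ·(x' − x̄) = [-24, -15]
z = y + H·x̄ = [-24, -15] + [27, 17] = [3, 2]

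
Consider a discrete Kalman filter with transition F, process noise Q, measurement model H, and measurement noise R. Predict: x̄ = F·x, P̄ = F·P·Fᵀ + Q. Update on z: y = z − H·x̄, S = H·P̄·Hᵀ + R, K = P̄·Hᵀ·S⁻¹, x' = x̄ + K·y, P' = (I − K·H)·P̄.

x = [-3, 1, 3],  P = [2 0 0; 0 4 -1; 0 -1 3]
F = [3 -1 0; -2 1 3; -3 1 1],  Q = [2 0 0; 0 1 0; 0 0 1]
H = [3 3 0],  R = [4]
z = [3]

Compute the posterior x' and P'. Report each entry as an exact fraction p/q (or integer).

x̄ = F·x = [-10, 16, 13]
P̄ = F·P·Fᵀ + Q = [24 -13 -21; -13 34 21; -21 21 24]
y = z − H·x̄ = [-15]
S = H·P̄·Hᵀ + R = [292]
K = P̄·Hᵀ·S⁻¹ = [33/292; 63/292; 0]
x' = x̄ + K·y = [-3415/292, 3727/292, 13]
P' = (I − K·H)·P̄ = [5919/292 -5875/292 -21; -5875/292 5959/292 21; -21 21 24]

x' = [-3415/292, 3727/292, 13]
P' = [5919/292 -5875/292 -21; -5875/292 5959/292 21; -21 21 24]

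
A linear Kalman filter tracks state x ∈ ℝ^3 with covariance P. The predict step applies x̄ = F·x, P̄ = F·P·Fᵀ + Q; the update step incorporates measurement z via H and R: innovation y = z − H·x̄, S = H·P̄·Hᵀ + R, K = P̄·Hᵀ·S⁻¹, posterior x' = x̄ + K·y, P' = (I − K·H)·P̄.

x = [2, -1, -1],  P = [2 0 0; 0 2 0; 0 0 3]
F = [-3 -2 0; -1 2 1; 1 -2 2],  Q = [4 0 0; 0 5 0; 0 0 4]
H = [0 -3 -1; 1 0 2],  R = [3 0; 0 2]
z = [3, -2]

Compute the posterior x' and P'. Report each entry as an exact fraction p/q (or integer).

x̄ = F·x = [-4, -5, 2]
P̄ = F·P·Fᵀ + Q = [30 -2 2; -2 18 -4; 2 -4 26]
y = z − H·x̄ = [-10, -2]
S = H·P̄·Hᵀ + R = [167 -24; -24 144]
K = P̄·Hᵀ·S⁻¹ = [29/489 2887/11736; -155/489 -1435/11736; -5/163 1447/3912]
x' = x̄ + K·y = [-29839/5868, -9305/5868, 3065/1956]
P' = (I − K·H)·P̄ = [125569/5868 20099/5868 -20447/1956; 20099/5868 5449/5868 -3589/1956; -20447/1956 -3589/1956 3649/652]

x' = [-29839/5868, -9305/5868, 3065/1956]
P' = [125569/5868 20099/5868 -20447/1956; 20099/5868 5449/5868 -3589/1956; -20447/1956 -3589/1956 3649/652]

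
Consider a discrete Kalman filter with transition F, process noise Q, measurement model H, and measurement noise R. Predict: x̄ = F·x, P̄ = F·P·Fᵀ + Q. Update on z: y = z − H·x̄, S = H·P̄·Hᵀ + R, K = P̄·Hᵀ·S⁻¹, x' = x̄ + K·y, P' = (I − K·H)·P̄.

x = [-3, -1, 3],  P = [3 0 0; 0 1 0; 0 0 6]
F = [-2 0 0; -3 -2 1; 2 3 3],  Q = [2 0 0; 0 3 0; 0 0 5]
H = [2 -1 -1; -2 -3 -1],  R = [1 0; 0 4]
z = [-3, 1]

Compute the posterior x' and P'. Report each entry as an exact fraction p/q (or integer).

x̄ = F·x = [6, 14, 0]
P̄ = F·P·Fᵀ + Q = [14 18 -12; 18 40 -6; -12 -6 80]
y = z − H·x̄ = [-1, 55]
S = H·P̄·Hᵀ + R = [141 48; 48 632]
K = P̄·Hᵀ·S⁻¹ = [2158/10851 -1821/14468; 1058/10851 -3541/14468; -7514/10851 -109/14468]
x' = x̄ + K·y = [-48673/43404, 19159/43404, 12071/43404]
P' = (I − K·H)·P̄ = [17671/21702 -27721/21702 58747/21702; -27721/21702 67123/21702 -124681/21702; 58747/21702 -124681/21702 257203/21702]

x' = [-48673/43404, 19159/43404, 12071/43404]
P' = [17671/21702 -27721/21702 58747/21702; -27721/21702 67123/21702 -124681/21702; 58747/21702 -124681/21702 257203/21702]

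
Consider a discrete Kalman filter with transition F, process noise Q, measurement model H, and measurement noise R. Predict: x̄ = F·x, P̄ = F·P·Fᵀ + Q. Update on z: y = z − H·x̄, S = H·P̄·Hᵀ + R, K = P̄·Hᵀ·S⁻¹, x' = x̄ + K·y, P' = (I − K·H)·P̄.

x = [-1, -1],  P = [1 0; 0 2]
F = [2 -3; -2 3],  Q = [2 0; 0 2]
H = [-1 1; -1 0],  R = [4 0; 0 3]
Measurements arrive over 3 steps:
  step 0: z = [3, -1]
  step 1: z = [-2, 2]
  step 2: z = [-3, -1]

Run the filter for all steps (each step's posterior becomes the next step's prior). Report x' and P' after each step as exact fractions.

step 0: x' = [-107/238, 337/238], P' = [141/119 3/119; 3/119 233/119]
step 1: x' = [-459/1352, -3113/4056], P' = [801/676 17/676; 17/676 3971/2028]
step 2: x' = [35099/26883, -121729/80649], P' = [10618/8961 676/26883; 676/26883 157918/80649]

step 0: x̄ = F·x = [1, -1]
step 0: P̄ = F·P·Fᵀ + Q = [24 -22; -22 24]
step 0: y = z − H·x̄ = [5, 0]
step 0: S = H·P̄·Hᵀ + R = [96 46; 46 27]
step 0: K = P̄·Hᵀ·S⁻¹ = [-69/238 -47/119; 115/238 -1/119]
step 0: x' = x̄ + K·y = [-107/238, 337/238]
step 0: P' = (I − K·H)·P̄ = [141/119 3/119; 3/119 233/119]
step 1: x̄ = F·x = [-175/34, 175/34]
step 1: P̄ = F·P·Fᵀ + Q = [409/17 -375/17; -375/17 409/17]
step 1: y = z − H·x̄ = [-209/17, -107/34]
step 1: S = H·P̄·Hᵀ + R = [1636/17 784/17; 784/17 460/17]
step 1: K = P̄·Hᵀ·S⁻¹ = [-49/169 -267/676; 245/507 -17/2028]
step 1: x' = x̄ + K·y = [-459/1352, -3113/4056]
step 1: P' = (I − K·H)·P̄ = [801/676 17/676; 17/676 3971/2028]
step 2: x̄ = F·x = [2195/1352, -2195/1352]
step 2: P̄ = F·P·Fᵀ + Q = [16265/676 -14913/676; -14913/676 16265/676]
step 2: y = z − H·x̄ = [167/676, 843/1352]
step 2: S = H·P̄·Hᵀ + R = [16265/169 15589/338; 15589/338 18293/676]
step 2: K = P̄·Hᵀ·S⁻¹ = [-15589/53766 -10618/26883; 77945/161298 -676/80649]
step 2: x' = x̄ + K·y = [35099/26883, -121729/80649]
step 2: P' = (I − K·H)·P̄ = [10618/8961 676/26883; 676/26883 157918/80649]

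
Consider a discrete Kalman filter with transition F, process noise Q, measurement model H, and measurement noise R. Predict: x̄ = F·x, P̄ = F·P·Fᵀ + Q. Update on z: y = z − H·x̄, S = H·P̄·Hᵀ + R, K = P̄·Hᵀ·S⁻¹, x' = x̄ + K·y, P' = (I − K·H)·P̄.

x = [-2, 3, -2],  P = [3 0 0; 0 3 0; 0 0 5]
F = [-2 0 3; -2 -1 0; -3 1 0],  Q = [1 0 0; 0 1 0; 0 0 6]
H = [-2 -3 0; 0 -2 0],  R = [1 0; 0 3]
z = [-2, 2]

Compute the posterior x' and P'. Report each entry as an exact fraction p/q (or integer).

x̄ = F·x = [-2, 1, 9]
P̄ = F·P·Fᵀ + Q = [58 12 18; 12 16 15; 18 15 36]
y = z − H·x̄ = [-3, 4]
S = H·P̄·Hᵀ + R = [521 144; 144 67]
K = P̄·Hᵀ·S⁻¹ = [-6728/14171 9384/14171; -216/14171 -6304/14171; -1107/14171 -3966/14171]
x' = x̄ + K·y = [794/383, -281/383, 3108/383]
P' = (I − K·H)·P̄ = [24478/14171 -14076/14171 -8370/14171; -14076/14171 9456/14171 5949/14171; -8370/14171 5949/14171 301509/14171]

x' = [794/383, -281/383, 3108/383]
P' = [24478/14171 -14076/14171 -8370/14171; -14076/14171 9456/14171 5949/14171; -8370/14171 5949/14171 301509/14171]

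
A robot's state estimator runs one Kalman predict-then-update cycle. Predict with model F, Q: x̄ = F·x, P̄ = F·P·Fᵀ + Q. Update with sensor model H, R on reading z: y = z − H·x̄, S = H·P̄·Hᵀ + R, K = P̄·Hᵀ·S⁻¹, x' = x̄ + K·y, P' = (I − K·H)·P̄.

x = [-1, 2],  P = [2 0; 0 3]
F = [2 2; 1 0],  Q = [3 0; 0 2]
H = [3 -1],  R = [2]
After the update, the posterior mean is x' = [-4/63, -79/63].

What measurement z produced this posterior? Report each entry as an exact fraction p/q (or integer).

z = [1]

x̄ = F·x = [2, -1]
P̄ = F·P·Fᵀ + Q = [23 4; 4 4]
S = H·P̄·Hᵀ + R = [189]
K = P̄·Hᵀ·S⁻¹ = [65/189; 8/189]
x' − x̄ = [-130/63, -16/63] = K·y
y = (KᵀK)⁻¹·Kᵀ·(x' − x̄) = [-6]
z = y + H·x̄ = [-6] + [7] = [1]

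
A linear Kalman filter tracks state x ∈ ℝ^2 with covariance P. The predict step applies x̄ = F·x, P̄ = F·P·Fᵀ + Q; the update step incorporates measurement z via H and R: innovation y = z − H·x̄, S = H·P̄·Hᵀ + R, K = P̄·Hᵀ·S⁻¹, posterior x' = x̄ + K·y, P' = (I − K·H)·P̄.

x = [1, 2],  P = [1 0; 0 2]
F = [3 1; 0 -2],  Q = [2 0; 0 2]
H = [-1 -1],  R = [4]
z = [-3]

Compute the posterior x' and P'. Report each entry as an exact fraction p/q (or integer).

x̄ = F·x = [5, -4]
P̄ = F·P·Fᵀ + Q = [13 -4; -4 10]
y = z − H·x̄ = [-2]
S = H·P̄·Hᵀ + R = [19]
K = P̄·Hᵀ·S⁻¹ = [-9/19; -6/19]
x' = x̄ + K·y = [113/19, -64/19]
P' = (I − K·H)·P̄ = [166/19 -130/19; -130/19 154/19]

x' = [113/19, -64/19]
P' = [166/19 -130/19; -130/19 154/19]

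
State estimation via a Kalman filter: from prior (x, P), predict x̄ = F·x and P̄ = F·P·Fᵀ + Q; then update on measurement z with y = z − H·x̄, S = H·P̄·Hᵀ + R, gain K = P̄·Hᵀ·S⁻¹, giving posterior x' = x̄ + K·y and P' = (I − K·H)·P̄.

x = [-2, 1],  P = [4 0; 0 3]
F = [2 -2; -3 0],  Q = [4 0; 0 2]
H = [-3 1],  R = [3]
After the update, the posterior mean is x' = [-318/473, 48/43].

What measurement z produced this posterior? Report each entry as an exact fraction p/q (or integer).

z = [3]

x̄ = F·x = [-6, 6]
P̄ = F·P·Fᵀ + Q = [32 -24; -24 38]
S = H·P̄·Hᵀ + R = [473]
K = P̄·Hᵀ·S⁻¹ = [-120/473; 10/43]
x' − x̄ = [2520/473, -210/43] = K·y
y = (KᵀK)⁻¹·Kᵀ·(x' − x̄) = [-21]
z = y + H·x̄ = [-21] + [24] = [3]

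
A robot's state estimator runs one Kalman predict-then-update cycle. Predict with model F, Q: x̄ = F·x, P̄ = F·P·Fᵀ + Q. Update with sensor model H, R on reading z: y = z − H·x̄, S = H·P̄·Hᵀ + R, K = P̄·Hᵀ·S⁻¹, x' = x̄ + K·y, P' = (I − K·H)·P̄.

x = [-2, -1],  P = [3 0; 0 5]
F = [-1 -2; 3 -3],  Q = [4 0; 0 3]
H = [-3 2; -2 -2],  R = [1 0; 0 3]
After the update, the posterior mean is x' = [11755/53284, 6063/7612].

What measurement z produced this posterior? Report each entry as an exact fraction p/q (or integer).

z = [1, -2]

x̄ = F·x = [4, -3]
P̄ = F·P·Fᵀ + Q = [27 21; 21 75]
S = H·P̄·Hᵀ + R = [292 -96; -96 579]
K = P̄·Hᵀ·S⁻¹ = [-10599/53284 -2648/13321; 1521/7612 -568/1903]
x' − x̄ = [-201381/53284, 28899/7612] = K·y
y = (KᵀK)⁻¹·Kᵀ·(x' − x̄) = [19, 0]
z = y + H·x̄ = [19, 0] + [-18, -2] = [1, -2]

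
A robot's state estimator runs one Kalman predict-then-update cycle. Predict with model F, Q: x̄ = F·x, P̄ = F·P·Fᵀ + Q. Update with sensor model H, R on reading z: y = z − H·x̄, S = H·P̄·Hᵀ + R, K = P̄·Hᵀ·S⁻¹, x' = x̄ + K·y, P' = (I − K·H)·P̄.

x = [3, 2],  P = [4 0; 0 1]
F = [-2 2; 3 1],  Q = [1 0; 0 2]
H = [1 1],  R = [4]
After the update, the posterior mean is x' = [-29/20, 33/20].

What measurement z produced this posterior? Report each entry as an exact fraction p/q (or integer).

z = [-2]

x̄ = F·x = [-2, 11]
P̄ = F·P·Fᵀ + Q = [21 -22; -22 39]
S = H·P̄·Hᵀ + R = [20]
K = P̄·Hᵀ·S⁻¹ = [-1/20; 17/20]
x' − x̄ = [11/20, -187/20] = K·y
y = (KᵀK)⁻¹·Kᵀ·(x' − x̄) = [-11]
z = y + H·x̄ = [-11] + [9] = [-2]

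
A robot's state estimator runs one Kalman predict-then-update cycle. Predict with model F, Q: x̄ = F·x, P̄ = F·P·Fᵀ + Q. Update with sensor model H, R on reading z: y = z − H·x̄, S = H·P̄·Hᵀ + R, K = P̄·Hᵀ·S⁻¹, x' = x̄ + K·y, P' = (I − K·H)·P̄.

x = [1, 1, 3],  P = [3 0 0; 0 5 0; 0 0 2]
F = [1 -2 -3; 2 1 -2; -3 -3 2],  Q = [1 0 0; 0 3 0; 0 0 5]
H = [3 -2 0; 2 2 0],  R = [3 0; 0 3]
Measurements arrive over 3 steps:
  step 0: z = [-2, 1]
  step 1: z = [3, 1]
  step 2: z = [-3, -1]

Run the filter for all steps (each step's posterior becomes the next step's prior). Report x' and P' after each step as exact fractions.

step 0: x̄ = F·x = [-10, -3, 0]
step 0: P̄ = F·P·Fᵀ + Q = [42 8 9; 8 28 -41; 9 -41 85]
step 0: y = z − H·x̄ = [22, 27]
step 0: S = H·P̄·Hᵀ + R = [397 156; 156 347]
step 0: K = P̄·Hᵀ·S⁻¹ = [22570/113423 22540/113423; -22336/113423 33576/113423; 47807/113423 -42412/113423]
step 0: x' = x̄ + K·y = [-29110/113423, 74891/113423, -93370/113423]
step 0: P' = (I − K·H)·P̄ = [27066/113423 6744/113423 3237/113423; 6744/113423 43620/113423 -66855/113423; 3237/113423 -66855/113423 1715624/113423]
step 1: x̄ = F·x = [101218/113423, 203411/113423, -324083/113423]
step 1: P̄ = F·P·Fᵀ + Q = [14906927/113423 10147653/113423 -10391658/113423; 10147653/113423 7623149/113423 -7718918/113423; -10391658/113423 -7718918/113423 8950593/113423]
step 1: y = z − H·x̄ = [443437/113423, -495835/113423]
step 1: S = H·P̄·Hᵀ + R = [43223372/113423 79244272/113423; 79244272/113423 171641797/113423]
step 1: K = P̄·Hᵀ·S⁻¹ = [390694157/2008909300 101526092/502227325; -1834604377/10044546500 731729088/2511136625; 745740173/5022273250 -702067224/2511136625]
step 1: x' = x̄ + K·y = [1544883023/2008909300, -1953993303/10044546500, -5296329603/5022273250]
step 1: P' = (I − K·H)·P̄ = [95615823/401781860 131077437/2008909300 -79007313/1004454650; 131077437/2008909300 3734987343/10044546500 -1711165107/5022273250; -79007313/1004454650 -1711165107/5022273250 25694843818/2511136625]
step 2: x̄ = F·x = [43410379339/10044546500, 34680155339/10044546500, -9624145962/2511136625]
step 2: P̄ = F·P·Fᵀ + Q = [913440196367/10044546500 614919161367/10044546500 -156318452061/2511136625; 614919161367/10044546500 477179164867/10044546500 -119460673561/2511136625; -156318452061/2511136625 -119460673561/2511136625 144703622327/2511136625]
step 2: y = z − H·x̄ = [-91004466839/10044546500, -41556403964/2511136625]
step 2: S = H·P̄·Hᵀ + R = [2780782129867/10044546500 1200440710367/2511136625; 1200440710367/2511136625 2627991093843/2511136625]
step 2: K = P̄·Hᵀ·S⁻¹ = [119517334996361/614717279583517 124156044343664/614717279583517; -112314690734159/614717279583517 179031422253294/614717279583517; 91728424914068/614717279583517 -170916455673528/614717279583517]
step 2: x' = x̄ + K·y = [-480799804119956/614717279583517, 177212666828094/614717279583517, -358554624176453/614717279583517]
step 2: P' = (I − K·H)·P̄ = [146204027604015/614717279583517 40030038911481/614717279583517 -47512818455676/614717279583517; 40030038911481/614717279583517 228517094468460/614717279583517 -208861865054616/614717279583517; -47512818455676/614717279583517 -208861865054616/614717279583517 6284840431752431/614717279583517]

step 0: x' = [-29110/113423, 74891/113423, -93370/113423], P' = [27066/113423 6744/113423 3237/113423; 6744/113423 43620/113423 -66855/113423; 3237/113423 -66855/113423 1715624/113423]
step 1: x' = [1544883023/2008909300, -1953993303/10044546500, -5296329603/5022273250], P' = [95615823/401781860 131077437/2008909300 -79007313/1004454650; 131077437/2008909300 3734987343/10044546500 -1711165107/5022273250; -79007313/1004454650 -1711165107/5022273250 25694843818/2511136625]
step 2: x' = [-480799804119956/614717279583517, 177212666828094/614717279583517, -358554624176453/614717279583517], P' = [146204027604015/614717279583517 40030038911481/614717279583517 -47512818455676/614717279583517; 40030038911481/614717279583517 228517094468460/614717279583517 -208861865054616/614717279583517; -47512818455676/614717279583517 -208861865054616/614717279583517 6284840431752431/614717279583517]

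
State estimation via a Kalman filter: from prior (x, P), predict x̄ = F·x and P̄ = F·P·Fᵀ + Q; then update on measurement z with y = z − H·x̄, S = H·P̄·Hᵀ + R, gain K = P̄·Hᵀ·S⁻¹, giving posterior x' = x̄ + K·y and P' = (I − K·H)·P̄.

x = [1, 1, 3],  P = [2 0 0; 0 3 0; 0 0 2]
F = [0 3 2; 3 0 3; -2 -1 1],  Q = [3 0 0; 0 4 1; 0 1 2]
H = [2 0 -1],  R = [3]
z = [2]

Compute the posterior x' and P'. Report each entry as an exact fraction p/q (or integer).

x' = [207/95, 908/95, 40/19]
P' = [659/190 -69/190 215/38; -69/190 6759/190 -45/38; 215/38 -45/38 445/38]

x̄ = F·x = [9, 12, 0]
P̄ = F·P·Fᵀ + Q = [38 12 -5; 12 40 -5; -5 -5 15]
y = z − H·x̄ = [-16]
S = H·P̄·Hᵀ + R = [190]
K = P̄·Hᵀ·S⁻¹ = [81/190; 29/190; -5/38]
x' = x̄ + K·y = [207/95, 908/95, 40/19]
P' = (I − K·H)·P̄ = [659/190 -69/190 215/38; -69/190 6759/190 -45/38; 215/38 -45/38 445/38]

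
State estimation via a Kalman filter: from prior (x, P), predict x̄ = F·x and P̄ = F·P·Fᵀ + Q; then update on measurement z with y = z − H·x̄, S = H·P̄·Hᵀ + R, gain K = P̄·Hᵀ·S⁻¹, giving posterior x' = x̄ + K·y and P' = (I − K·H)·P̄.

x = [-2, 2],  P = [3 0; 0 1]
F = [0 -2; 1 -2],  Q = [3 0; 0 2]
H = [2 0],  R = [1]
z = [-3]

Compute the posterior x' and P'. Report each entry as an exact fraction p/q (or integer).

x' = [-46/29, -134/29]
P' = [7/29 4/29; 4/29 197/29]

x̄ = F·x = [-4, -6]
P̄ = F·P·Fᵀ + Q = [7 4; 4 9]
y = z − H·x̄ = [5]
S = H·P̄·Hᵀ + R = [29]
K = P̄·Hᵀ·S⁻¹ = [14/29; 8/29]
x' = x̄ + K·y = [-46/29, -134/29]
P' = (I − K·H)·P̄ = [7/29 4/29; 4/29 197/29]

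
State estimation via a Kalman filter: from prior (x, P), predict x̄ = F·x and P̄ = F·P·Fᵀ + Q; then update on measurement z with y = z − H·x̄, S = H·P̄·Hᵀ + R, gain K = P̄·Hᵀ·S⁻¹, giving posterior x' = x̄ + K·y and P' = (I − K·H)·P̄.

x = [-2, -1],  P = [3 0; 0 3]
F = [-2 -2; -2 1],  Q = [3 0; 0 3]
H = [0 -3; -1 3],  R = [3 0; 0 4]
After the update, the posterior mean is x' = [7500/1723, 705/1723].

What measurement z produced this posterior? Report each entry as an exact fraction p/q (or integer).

z = [-1, -3]

x̄ = F·x = [6, 3]
P̄ = F·P·Fᵀ + Q = [27 6; 6 18]
S = H·P̄·Hᵀ + R = [165 -144; -144 157]
K = P̄·Hᵀ·S⁻¹ = [-1374/1723 -1359/1723; -522/1723 48/1723]
x' − x̄ = [-2838/1723, -4464/1723] = K·y
y = (KᵀK)⁻¹·Kᵀ·(x' − x̄) = [8, -6]
z = y + H·x̄ = [8, -6] + [-9, 3] = [-1, -3]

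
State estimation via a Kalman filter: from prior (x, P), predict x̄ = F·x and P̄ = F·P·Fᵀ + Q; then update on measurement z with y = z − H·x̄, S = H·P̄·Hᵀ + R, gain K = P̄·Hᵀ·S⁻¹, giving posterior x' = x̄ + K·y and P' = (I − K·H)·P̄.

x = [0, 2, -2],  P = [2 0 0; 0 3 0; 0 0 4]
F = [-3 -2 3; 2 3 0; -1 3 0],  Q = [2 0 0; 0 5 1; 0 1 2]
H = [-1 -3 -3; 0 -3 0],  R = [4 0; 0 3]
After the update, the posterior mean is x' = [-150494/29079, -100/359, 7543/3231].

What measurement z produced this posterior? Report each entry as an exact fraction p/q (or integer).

z = [-1, 1]

x̄ = F·x = [-10, 6, 6]
P̄ = F·P·Fᵀ + Q = [68 -30 -12; -30 40 24; -12 24 31]
S = H·P̄·Hᵀ + R = [891 486; 486 363]
K = P̄·Hᵀ·S⁻¹ = [-7562/29079 214/359; -2/359 -116/359; -761/3231 42/359]
x' − x̄ = [140296/29079, -2254/359, -11843/3231] = K·y
y = (KᵀK)⁻¹·Kᵀ·(x' − x̄) = [25, 19]
z = y + H·x̄ = [25, 19] + [-26, -18] = [-1, 1]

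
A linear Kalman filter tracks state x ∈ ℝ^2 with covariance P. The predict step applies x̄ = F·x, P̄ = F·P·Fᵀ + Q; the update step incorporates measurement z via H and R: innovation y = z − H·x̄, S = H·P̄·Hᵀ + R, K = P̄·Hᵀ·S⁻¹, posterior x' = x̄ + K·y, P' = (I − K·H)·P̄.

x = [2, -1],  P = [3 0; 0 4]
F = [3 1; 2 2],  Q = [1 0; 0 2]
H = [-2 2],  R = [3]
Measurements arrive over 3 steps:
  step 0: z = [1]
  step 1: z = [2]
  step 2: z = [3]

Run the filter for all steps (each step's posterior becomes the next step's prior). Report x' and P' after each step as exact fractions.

step 0: x' = [131/43, 142/43], P' = [1232/43 1214/43; 1214/43 1226/43]
step 1: x' = [109/9, 9934/765], P' = [4103/9 4100/9; 4100/9 348722/765]
step 2: x' = [218921/4461, 225134/4461], P' = [32531890/4461 32530582/4461; 32530582/4461 32532046/4461]

step 0: x̄ = F·x = [5, 2]
step 0: P̄ = F·P·Fᵀ + Q = [32 26; 26 30]
step 0: y = z − H·x̄ = [7]
step 0: S = H·P̄·Hᵀ + R = [43]
step 0: K = P̄·Hᵀ·S⁻¹ = [-12/43; 8/43]
step 0: x' = x̄ + K·y = [131/43, 142/43]
step 0: P' = (I − K·H)·P̄ = [1232/43 1214/43; 1214/43 1226/43]
step 1: x̄ = F·x = [535/43, 546/43]
step 1: P̄ = F·P·Fᵀ + Q = [19641/43 19556/43; 19556/43 19630/43]
step 1: y = z − H·x̄ = [64/43]
step 1: S = H·P̄·Hᵀ + R = [765/43]
step 1: K = P̄·Hᵀ·S⁻¹ = [-2/9; 148/765]
step 1: x' = x̄ + K·y = [109/9, 9934/765]
step 1: P' = (I − K·H)·P̄ = [4103/9 4100/9; 4100/9 348722/765]
step 2: x̄ = F·x = [37729/765, 38398/765]
step 2: P̄ = F·P·Fᵀ + Q = [5579282/765 5577974/765; 5577974/765 5579438/765]
step 2: y = z − H·x̄ = [319/255]
step 2: S = H·P̄·Hᵀ + R = [1487/85]
step 2: K = P̄·Hᵀ·S⁻¹ = [-872/4461; 976/4461]
step 2: x' = x̄ + K·y = [218921/4461, 225134/4461]
step 2: P' = (I − K·H)·P̄ = [32531890/4461 32530582/4461; 32530582/4461 32532046/4461]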